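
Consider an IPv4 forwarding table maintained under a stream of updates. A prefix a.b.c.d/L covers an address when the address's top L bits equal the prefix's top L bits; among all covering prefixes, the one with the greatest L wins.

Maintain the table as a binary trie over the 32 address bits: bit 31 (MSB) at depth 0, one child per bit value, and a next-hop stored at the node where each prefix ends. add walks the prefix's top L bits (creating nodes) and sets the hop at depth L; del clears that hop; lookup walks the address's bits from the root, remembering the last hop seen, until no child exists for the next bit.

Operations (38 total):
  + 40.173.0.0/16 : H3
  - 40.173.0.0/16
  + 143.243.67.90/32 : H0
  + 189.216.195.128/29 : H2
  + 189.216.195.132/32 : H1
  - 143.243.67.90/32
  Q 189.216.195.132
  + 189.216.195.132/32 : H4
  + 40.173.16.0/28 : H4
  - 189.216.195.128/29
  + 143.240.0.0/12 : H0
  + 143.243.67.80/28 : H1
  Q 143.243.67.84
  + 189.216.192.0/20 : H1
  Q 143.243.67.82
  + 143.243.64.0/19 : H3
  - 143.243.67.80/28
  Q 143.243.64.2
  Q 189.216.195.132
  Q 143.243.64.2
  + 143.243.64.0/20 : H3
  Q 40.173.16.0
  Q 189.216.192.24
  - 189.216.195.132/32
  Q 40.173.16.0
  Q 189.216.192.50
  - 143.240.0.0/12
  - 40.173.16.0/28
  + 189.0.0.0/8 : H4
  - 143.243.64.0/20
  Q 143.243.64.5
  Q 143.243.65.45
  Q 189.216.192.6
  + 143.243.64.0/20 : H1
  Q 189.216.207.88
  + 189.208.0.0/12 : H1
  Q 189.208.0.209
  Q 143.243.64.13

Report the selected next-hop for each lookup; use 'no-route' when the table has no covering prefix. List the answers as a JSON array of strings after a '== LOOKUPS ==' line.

Trace:
  add 40.173.0.0/16 -> H3 at depth 16
  - 40.173.0.0/16 clear@16
  add 143.243.67.90/32 -> H0 at depth 32
  add 189.216.195.128/29 -> H2 at depth 29
  add 189.216.195.132/32 -> H1 at depth 32
  - 143.243.67.90/32 clear@32
  lookup 189.216.195.132: bits 10111101110110001100001110000100 walk d0:-→d1:-→d2:-→d3:-→d4:-→d5:-→d6:-→d7:-→d8:-→d9:-→d10:-→d11:-→d12:-→d13:-→d14:-→d15:-→d16:-→d17:-→d18:-→d19:-→d20:-→d21:-→d22:-→d23:-→d24:-→d25:-→d26:-→d27:-→d28:-→d29:H2→d30:-→d31:-→d32:H1 -> H1
  add 189.216.195.132/32 -> H4 at depth 32
  add 40.173.16.0/28 -> H4 at depth 28
  - 189.216.195.128/29 clear@29
  add 143.240.0.0/12 -> H0 at depth 12
  add 143.243.67.80/28 -> H1 at depth 28
  lookup 143.243.67.84: bits 1000111111110011010000110101 walk d0:-→d1:-→d2:-→d3:-→d4:-→d5:-→d6:-→d7:-→d8:-→d9:-→d10:-→d11:-→d12:H0→d13:-→d14:-→d15:-→d16:-→d17:-→d18:-→d19:-→d20:-→d21:-→d22:-→d23:-→d24:-→d25:-→d26:-→d27:-→d28:H1 -> H1
  add 189.216.192.0/20 -> H1 at depth 20
  lookup 143.243.67.82: bits 1000111111110011010000110101 walk d0:-→d1:-→d2:-→d3:-→d4:-→d5:-→d6:-→d7:-→d8:-→d9:-→d10:-→d11:-→d12:H0→d13:-→d14:-→d15:-→d16:-→d17:-→d18:-→d19:-→d20:-→d21:-→d22:-→d23:-→d24:-→d25:-→d26:-→d27:-→d28:H1 -> H1
  add 143.243.64.0/19 -> H3 at depth 19
  - 143.243.67.80/28 clear@28
  lookup 143.243.64.2: bits 1000111111110011010000 walk d0:-→d1:-→d2:-→d3:-→d4:-→d5:-→d6:-→d7:-→d8:-→d9:-→d10:-→d11:-→d12:H0→d13:-→d14:-→d15:-→d16:-→d17:-→d18:-→d19:H3→d20:-→d21:-→d22:- -> H3
  lookup 189.216.195.132: bits 10111101110110001100001110000100 walk d0:-→d1:-→d2:-→d3:-→d4:-→d5:-→d6:-→d7:-→d8:-→d9:-→d10:-→d11:-→d12:-→d13:-→d14:-→d15:-→d16:-→d17:-→d18:-→d19:-→d20:H1→d21:-→d22:-→d23:-→d24:-→d25:-→d26:-→d27:-→d28:-→d29:-→d30:-→d31:-→d32:H4 -> H4
  lookup 143.243.64.2: bits 1000111111110011010000 walk d0:-→d1:-→d2:-→d3:-→d4:-→d5:-→d6:-→d7:-→d8:-→d9:-→d10:-→d11:-→d12:H0→d13:-→d14:-→d15:-→d16:-→d17:-→d18:-→d19:H3→d20:-→d21:-→d22:- -> H3
  add 143.243.64.0/20 -> H3 at depth 20
  lookup 40.173.16.0: bits 0010100010101101000100000000 walk d0:-→d1:-→d2:-→d3:-→d4:-→d5:-→d6:-→d7:-→d8:-→d9:-→d10:-→d11:-→d12:-→d13:-→d14:-→d15:-→d16:-→d17:-→d18:-→d19:-→d20:-→d21:-→d22:-→d23:-→d24:-→d25:-→d26:-→d27:-→d28:H4 -> H4
  lookup 189.216.192.24: bits 1011110111011000110000 walk d0:-→d1:-→d2:-→d3:-→d4:-→d5:-→d6:-→d7:-→d8:-→d9:-→d10:-→d11:-→d12:-→d13:-→d14:-→d15:-→d16:-→d17:-→d18:-→d19:-→d20:H1→d21:-→d22:- -> H1
  - 189.216.195.132/32 clear@32
  lookup 40.173.16.0: bits 0010100010101101000100000000 walk d0:-→d1:-→d2:-→d3:-→d4:-→d5:-→d6:-→d7:-→d8:-→d9:-→d10:-→d11:-→d12:-→d13:-→d14:-→d15:-→d16:-→d17:-→d18:-→d19:-→d20:-→d21:-→d22:-→d23:-→d24:-→d25:-→d26:-→d27:-→d28:H4 -> H4
  lookup 189.216.192.50: bits 1011110111011000110000 walk d0:-→d1:-→d2:-→d3:-→d4:-→d5:-→d6:-→d7:-→d8:-→d9:-→d10:-→d11:-→d12:-→d13:-→d14:-→d15:-→d16:-→d17:-→d18:-→d19:-→d20:H1→d21:-→d22:- -> H1
  - 143.240.0.0/12 clear@12
  - 40.173.16.0/28 clear@28
  add 189.0.0.0/8 -> H4 at depth 8
  - 143.243.64.0/20 clear@20
  lookup 143.243.64.5: bits 1000111111110011010000 walk d0:-→d1:-→d2:-→d3:-→d4:-→d5:-→d6:-→d7:-→d8:-→d9:-→d10:-→d11:-→d12:-→d13:-→d14:-→d15:-→d16:-→d17:-→d18:-→d19:H3→d20:-→d21:-→d22:- -> H3
  lookup 143.243.65.45: bits 1000111111110011010000 walk d0:-→d1:-→d2:-→d3:-→d4:-→d5:-→d6:-→d7:-→d8:-→d9:-→d10:-→d11:-→d12:-→d13:-→d14:-→d15:-→d16:-→d17:-→d18:-→d19:H3→d20:-→d21:-→d22:- -> H3
  lookup 189.216.192.6: bits 1011110111011000110000 walk d0:-→d1:-→d2:-→d3:-→d4:-→d5:-→d6:-→d7:-→d8:H4→d9:-→d10:-→d11:-→d12:-→d13:-→d14:-→d15:-→d16:-→d17:-→d18:-→d19:-→d20:H1→d21:-→d22:- -> H1
  add 143.243.64.0/20 -> H1 at depth 20
  lookup 189.216.207.88: bits 10111101110110001100 walk d0:-→d1:-→d2:-→d3:-→d4:-→d5:-→d6:-→d7:-→d8:H4→d9:-→d10:-→d11:-→d12:-→d13:-→d14:-→d15:-→d16:-→d17:-→d18:-→d19:-→d20:H1 -> H1
  add 189.208.0.0/12 -> H1 at depth 12
  lookup 189.208.0.209: bits 101111011101 walk d0:-→d1:-→d2:-→d3:-→d4:-→d5:-→d6:-→d7:-→d8:H4→d9:-→d10:-→d11:-→d12:H1 -> H1
  lookup 143.243.64.13: bits 1000111111110011010000 walk d0:-→d1:-→d2:-→d3:-→d4:-→d5:-→d6:-→d7:-→d8:-→d9:-→d10:-→d11:-→d12:-→d13:-→d14:-→d15:-→d16:-→d17:-→d18:-→d19:H3→d20:H1→d21:-→d22:- -> H1

== LOOKUPS ==
["H1","H1","H1","H3","H4","H3","H4","H1","H4","H1","H3","H3","H1","H1","H1","H1"]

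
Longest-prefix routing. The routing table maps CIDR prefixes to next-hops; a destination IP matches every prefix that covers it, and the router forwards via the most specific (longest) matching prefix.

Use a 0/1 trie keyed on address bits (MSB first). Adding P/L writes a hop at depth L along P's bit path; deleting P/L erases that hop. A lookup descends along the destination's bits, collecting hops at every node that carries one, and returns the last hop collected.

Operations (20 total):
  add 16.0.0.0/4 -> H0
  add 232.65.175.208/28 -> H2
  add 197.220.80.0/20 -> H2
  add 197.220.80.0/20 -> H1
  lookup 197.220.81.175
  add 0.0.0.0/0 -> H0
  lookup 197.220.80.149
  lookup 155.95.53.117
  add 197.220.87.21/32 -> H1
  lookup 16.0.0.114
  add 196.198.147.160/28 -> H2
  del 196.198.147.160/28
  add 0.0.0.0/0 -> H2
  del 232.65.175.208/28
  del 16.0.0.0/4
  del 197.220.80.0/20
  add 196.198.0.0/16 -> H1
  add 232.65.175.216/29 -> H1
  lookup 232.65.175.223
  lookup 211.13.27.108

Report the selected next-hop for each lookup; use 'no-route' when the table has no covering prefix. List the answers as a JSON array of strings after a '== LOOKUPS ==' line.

Trace:
  + 16.0.0.0/4 (H0) depth=4
  + 232.65.175.208/28 (H2) depth=28
  + 197.220.80.0/20 (H2) depth=20
  + 197.220.80.0/20 (H1) depth=20
  lookup 197.220.81.175: bits 11000101110111000101 walk d0:-→d1:-→d2:-→d3:-→d4:-→d5:-→d6:-→d7:-→d8:-→d9:-→d10:-→d11:-→d12:-→d13:-→d14:-→d15:-→d16:-→d17:-→d18:-→d19:-→d20:H1 -> H1
  + 0.0.0.0/0 (H0) depth=0
  lookup 197.220.80.149: bits 11000101110111000101 walk d0:H0→d1:-→d2:-→d3:-→d4:-→d5:-→d6:-→d7:-→d8:-→d9:-→d10:-→d11:-→d12:-→d13:-→d14:-→d15:-→d16:-→d17:-→d18:-→d19:-→d20:H1 -> H1
  lookup 155.95.53.117: bits 1 walk d0:H0→d1:- -> H0
  + 197.220.87.21/32 (H1) depth=32
  lookup 16.0.0.114: bits 0001 walk d0:H0→d1:-→d2:-→d3:-→d4:H0 -> H0
  + 196.198.147.160/28 (H2) depth=28
  - 196.198.147.160/28 clear@28
  + 0.0.0.0/0 (H2) depth=0
  - 232.65.175.208/28 clear@28
  - 16.0.0.0/4 clear@4
  - 197.220.80.0/20 clear@20
  + 196.198.0.0/16 (H1) depth=16
  + 232.65.175.216/29 (H1) depth=29
  lookup 232.65.175.223: bits 11101000010000011010111111011 walk d0:H2→d1:-→d2:-→d3:-→d4:-→d5:-→d6:-→d7:-→d8:-→d9:-→d10:-→d11:-→d12:-→d13:-→d14:-→d15:-→d16:-→d17:-→d18:-→d19:-→d20:-→d21:-→d22:-→d23:-→d24:-→d25:-→d26:-→d27:-→d28:-→d29:H1 -> H1
  lookup 211.13.27.108: bits 110 walk d0:H2→d1:-→d2:-→d3:- -> H2

== LOOKUPS ==
["H1","H1","H0","H0","H1","H2"]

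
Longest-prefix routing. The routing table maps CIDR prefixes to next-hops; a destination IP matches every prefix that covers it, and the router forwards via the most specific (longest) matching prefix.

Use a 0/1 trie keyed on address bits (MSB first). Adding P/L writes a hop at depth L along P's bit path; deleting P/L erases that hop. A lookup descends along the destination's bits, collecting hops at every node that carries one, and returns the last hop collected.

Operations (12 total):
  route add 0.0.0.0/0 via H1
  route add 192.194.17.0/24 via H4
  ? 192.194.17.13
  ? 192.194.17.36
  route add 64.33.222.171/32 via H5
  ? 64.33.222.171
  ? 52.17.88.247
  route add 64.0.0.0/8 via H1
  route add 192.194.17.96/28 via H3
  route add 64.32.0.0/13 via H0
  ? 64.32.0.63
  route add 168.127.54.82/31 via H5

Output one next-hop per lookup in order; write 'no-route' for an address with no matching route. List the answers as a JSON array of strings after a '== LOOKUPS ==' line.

Trace:
  + 0.0.0.0/0 (H1) depth=0
  + 192.194.17.0/24 (H4) depth=24
  Q 192.194.17.13: descend 110000001100001000010001 ; hops seen [H1,H4] ; pick H4
  Q 192.194.17.36: descend 110000001100001000010001 ; hops seen [H1,H4] ; pick H4
  + 64.33.222.171/32 (H5) depth=32
  Q 64.33.222.171: descend 01000000001000011101111010101011 ; hops seen [H1,H5] ; pick H5
  Q 52.17.88.247: descend 0 ; hops seen [H1] ; pick H1
  + 64.0.0.0/8 (H1) depth=8
  + 192.194.17.96/28 (H3) depth=28
  + 64.32.0.0/13 (H0) depth=13
  Q 64.32.0.63: descend 010000000010000 ; hops seen [H1,H1,H0] ; pick H0
  + 168.127.54.82/31 (H5) depth=31

== LOOKUPS ==
["H4","H4","H5","H1","H0"]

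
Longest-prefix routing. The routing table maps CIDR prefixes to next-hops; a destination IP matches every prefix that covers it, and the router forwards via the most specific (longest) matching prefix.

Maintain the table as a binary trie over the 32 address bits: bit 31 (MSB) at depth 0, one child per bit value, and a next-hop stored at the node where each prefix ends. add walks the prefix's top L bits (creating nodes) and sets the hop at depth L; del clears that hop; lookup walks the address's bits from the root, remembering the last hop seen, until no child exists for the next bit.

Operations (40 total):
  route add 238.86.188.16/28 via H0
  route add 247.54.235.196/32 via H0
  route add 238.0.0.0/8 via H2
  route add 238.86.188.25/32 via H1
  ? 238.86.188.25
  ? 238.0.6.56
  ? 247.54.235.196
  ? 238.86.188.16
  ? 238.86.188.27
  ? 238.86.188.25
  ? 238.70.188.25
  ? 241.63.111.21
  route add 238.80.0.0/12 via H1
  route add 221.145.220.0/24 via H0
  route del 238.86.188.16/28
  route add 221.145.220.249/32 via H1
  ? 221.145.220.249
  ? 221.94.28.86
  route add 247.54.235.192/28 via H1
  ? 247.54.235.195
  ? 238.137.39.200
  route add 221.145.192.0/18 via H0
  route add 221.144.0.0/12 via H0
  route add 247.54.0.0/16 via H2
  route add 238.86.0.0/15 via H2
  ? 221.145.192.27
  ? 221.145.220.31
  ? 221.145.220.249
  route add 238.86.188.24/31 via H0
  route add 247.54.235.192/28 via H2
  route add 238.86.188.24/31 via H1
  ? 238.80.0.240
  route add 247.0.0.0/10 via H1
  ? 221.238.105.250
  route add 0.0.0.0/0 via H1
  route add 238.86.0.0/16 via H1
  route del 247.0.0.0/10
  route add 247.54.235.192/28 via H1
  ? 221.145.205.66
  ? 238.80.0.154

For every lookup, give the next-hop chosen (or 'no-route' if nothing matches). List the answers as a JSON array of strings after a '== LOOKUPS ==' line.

Process each operation:
  add 238.86.188.16/28 -> H0 at depth 28
  add 247.54.235.196/32 -> H0 at depth 32
  add 238.0.0.0/8 -> H2 at depth 8
  add 238.86.188.25/32 -> H1 at depth 32
  Q 238.86.188.25: descend 11101110010101101011110000011001 ; hops seen [H2,H0,H1] ; pick H1
  Q 238.0.6.56: descend 111011100 ; hops seen [H2] ; pick H2
  Q 247.54.235.196: descend 11110111001101101110101111000100 ; hops seen [H0] ; pick H0
  Q 238.86.188.16: descend 1110111001010110101111000001 ; hops seen [H2,H0] ; pick H0
  Q 238.86.188.27: descend 111011100101011010111100000110 ; hops seen [H2,H0] ; pick H0
  Q 238.86.188.25: descend 11101110010101101011110000011001 ; hops seen [H2,H0,H1] ; pick H1
  Q 238.70.188.25: descend 11101110010 ; hops seen [H2] ; pick H2
  Q 241.63.111.21: descend 11110 ; hops seen [∅] ; pick no-route
  add 238.80.0.0/12 -> H1 at depth 12
  add 221.145.220.0/24 -> H0 at depth 24
  del 238.86.188.16/28 (clear depth 28)
  add 221.145.220.249/32 -> H1 at depth 32
  Q 221.145.220.249: descend 11011101100100011101110011111001 ; hops seen [H0,H1] ; pick H1
  Q 221.94.28.86: descend 11011101 ; hops seen [∅] ; pick no-route
  add 247.54.235.192/28 -> H1 at depth 28
  Q 247.54.235.195: descend 11110111001101101110101111000 ; hops seen [H1] ; pick H1
  Q 238.137.39.200: descend 11101110 ; hops seen [H2] ; pick H2
  add 221.145.192.0/18 -> H0 at depth 18
  add 221.144.0.0/12 -> H0 at depth 12
  add 247.54.0.0/16 -> H2 at depth 16
  add 238.86.0.0/15 -> H2 at depth 15
  Q 221.145.192.27: descend 1101110110010001110 ; hops seen [H0,H0] ; pick H0
  Q 221.145.220.31: descend 110111011001000111011100 ; hops seen [H0,H0,H0] ; pick H0
  Q 221.145.220.249: descend 11011101100100011101110011111001 ; hops seen [H0,H0,H0,H1] ; pick H1
  add 238.86.188.24/31 -> H0 at depth 31
  add 247.54.235.192/28 -> H2 at depth 28
  add 238.86.188.24/31 -> H1 at depth 31
  Q 238.80.0.240: descend 1110111001010 ; hops seen [H2,H1] ; pick H1
  add 247.0.0.0/10 -> H1 at depth 10
  Q 221.238.105.250: descend 110111011 ; hops seen [∅] ; pick no-route
  add 0.0.0.0/0 -> H1 at depth 0
  add 238.86.0.0/16 -> H1 at depth 16
  del 247.0.0.0/10 (clear depth 10)
  add 247.54.235.192/28 -> H1 at depth 28
  Q 221.145.205.66: descend 1101110110010001110 ; hops seen [H1,H0,H0] ; pick H0
  Q 238.80.0.154: descend 1110111001010 ; hops seen [H1,H2,H1] ; pick H1

== LOOKUPS ==
["H1","H2","H0","H0","H0","H1","H2","no-route","H1","no-route","H1","H2","H0","H0","H1","H1","no-route","H0","H1"]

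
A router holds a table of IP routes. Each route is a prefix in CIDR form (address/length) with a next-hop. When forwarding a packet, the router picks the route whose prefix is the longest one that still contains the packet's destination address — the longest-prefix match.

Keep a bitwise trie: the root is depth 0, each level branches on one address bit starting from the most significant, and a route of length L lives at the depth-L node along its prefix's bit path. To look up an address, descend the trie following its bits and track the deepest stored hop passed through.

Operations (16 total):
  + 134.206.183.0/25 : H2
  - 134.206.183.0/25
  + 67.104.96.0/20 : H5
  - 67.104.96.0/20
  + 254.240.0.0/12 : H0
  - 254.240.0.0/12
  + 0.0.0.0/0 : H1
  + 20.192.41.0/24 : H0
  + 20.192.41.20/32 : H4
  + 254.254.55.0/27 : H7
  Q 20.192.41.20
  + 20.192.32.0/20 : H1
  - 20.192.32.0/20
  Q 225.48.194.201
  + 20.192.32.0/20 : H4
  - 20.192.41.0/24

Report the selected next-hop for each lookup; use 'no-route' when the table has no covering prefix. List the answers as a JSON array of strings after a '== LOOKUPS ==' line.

Trace:
  + 134.206.183.0/25 (H2) depth=25
  del 134.206.183.0/25 (clear depth 25)
  + 67.104.96.0/20 (H5) depth=20
  del 67.104.96.0/20 (clear depth 20)
  + 254.240.0.0/12 (H0) depth=12
  del 254.240.0.0/12 (clear depth 12)
  + 0.0.0.0/0 (H1) depth=0
  + 20.192.41.0/24 (H0) depth=24
  + 20.192.41.20/32 (H4) depth=32
  + 254.254.55.0/27 (H7) depth=27
  Q 20.192.41.20: descend 00010100110000000010100100010100 ; hops seen [H1,H0,H4] ; pick H4
  + 20.192.32.0/20 (H1) depth=20
  del 20.192.32.0/20 (clear depth 20)
  Q 225.48.194.201: descend 111 ; hops seen [H1] ; pick H1
  + 20.192.32.0/20 (H4) depth=20
  del 20.192.41.0/24 (clear depth 24)

== LOOKUPS ==
["H4","H1"]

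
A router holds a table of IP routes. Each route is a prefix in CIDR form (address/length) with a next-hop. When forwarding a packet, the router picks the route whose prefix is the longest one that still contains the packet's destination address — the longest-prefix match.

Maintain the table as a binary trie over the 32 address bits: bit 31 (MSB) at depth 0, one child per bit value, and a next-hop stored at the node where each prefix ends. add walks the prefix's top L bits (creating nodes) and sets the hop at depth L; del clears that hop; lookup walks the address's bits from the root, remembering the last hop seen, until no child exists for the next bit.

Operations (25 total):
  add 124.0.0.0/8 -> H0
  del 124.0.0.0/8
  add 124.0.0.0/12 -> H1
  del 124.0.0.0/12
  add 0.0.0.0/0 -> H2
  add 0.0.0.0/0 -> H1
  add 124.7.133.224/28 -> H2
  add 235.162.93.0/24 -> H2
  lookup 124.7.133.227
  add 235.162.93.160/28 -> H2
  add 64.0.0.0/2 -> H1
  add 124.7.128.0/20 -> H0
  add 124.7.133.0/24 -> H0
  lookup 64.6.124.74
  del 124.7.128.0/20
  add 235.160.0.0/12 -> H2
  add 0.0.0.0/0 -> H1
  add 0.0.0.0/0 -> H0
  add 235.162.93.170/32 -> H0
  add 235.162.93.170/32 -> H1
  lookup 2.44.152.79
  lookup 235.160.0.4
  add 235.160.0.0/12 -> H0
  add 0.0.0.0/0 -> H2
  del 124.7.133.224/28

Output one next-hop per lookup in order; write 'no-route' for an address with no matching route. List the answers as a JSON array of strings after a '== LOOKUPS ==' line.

Apply in order:
  + 124.0.0.0/8 (H0) depth=8
  - 124.0.0.0/8 clear@8
  + 124.0.0.0/12 (H1) depth=12
  - 124.0.0.0/12 clear@12
  + 0.0.0.0/0 (H2) depth=0
  + 0.0.0.0/0 (H1) depth=0
  + 124.7.133.224/28 (H2) depth=28
  + 235.162.93.0/24 (H2) depth=24
  lookup 124.7.133.227: bits 0111110000000111100001011110 walk d0:H1→d1:-→d2:-→d3:-→d4:-→d5:-→d6:-→d7:-→d8:-→d9:-→d10:-→d11:-→d12:-→d13:-→d14:-→d15:-→d16:-→d17:-→d18:-→d19:-→d20:-→d21:-→d22:-→d23:-→d24:-→d25:-→d26:-→d27:-→d28:H2 -> H2
  + 235.162.93.160/28 (H2) depth=28
  + 64.0.0.0/2 (H1) depth=2
  + 124.7.128.0/20 (H0) depth=20
  + 124.7.133.0/24 (H0) depth=24
  lookup 64.6.124.74: bits 01 walk d0:H1→d1:-→d2:H1 -> H1
  - 124.7.128.0/20 clear@20
  + 235.160.0.0/12 (H2) depth=12
  + 0.0.0.0/0 (H1) depth=0
  + 0.0.0.0/0 (H0) depth=0
  + 235.162.93.170/32 (H0) depth=32
  + 235.162.93.170/32 (H1) depth=32
  lookup 2.44.152.79: bits 0 walk d0:H0→d1:- -> H0
  lookup 235.160.0.4: bits 11101011101000 walk d0:H0→d1:-→d2:-→d3:-→d4:-→d5:-→d6:-→d7:-→d8:-→d9:-→d10:-→d11:-→d12:H2→d13:-→d14:- -> H2
  + 235.160.0.0/12 (H0) depth=12
  + 0.0.0.0/0 (H2) depth=0
  - 124.7.133.224/28 clear@28

== LOOKUPS ==
["H2","H1","H0","H2"]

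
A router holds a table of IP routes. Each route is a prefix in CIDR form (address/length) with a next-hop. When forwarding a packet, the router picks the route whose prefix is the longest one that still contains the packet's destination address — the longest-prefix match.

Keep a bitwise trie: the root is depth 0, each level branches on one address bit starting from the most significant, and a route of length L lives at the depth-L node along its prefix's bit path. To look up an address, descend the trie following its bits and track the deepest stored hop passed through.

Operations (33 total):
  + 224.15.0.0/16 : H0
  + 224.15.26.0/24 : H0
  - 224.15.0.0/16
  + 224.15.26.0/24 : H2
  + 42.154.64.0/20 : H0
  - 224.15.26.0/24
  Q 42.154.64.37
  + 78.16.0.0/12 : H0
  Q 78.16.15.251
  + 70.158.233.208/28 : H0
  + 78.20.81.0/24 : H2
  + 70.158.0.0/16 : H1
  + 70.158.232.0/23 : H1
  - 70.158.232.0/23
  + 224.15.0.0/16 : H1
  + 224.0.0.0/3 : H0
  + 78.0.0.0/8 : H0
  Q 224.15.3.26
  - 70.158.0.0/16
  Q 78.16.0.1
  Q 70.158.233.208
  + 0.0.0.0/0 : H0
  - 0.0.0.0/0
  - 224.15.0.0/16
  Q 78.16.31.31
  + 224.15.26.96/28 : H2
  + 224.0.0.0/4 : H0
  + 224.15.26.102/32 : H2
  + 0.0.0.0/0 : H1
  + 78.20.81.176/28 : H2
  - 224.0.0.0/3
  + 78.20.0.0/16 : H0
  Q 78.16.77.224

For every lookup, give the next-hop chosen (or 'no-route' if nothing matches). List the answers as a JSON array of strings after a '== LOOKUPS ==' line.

Process each operation:
  + 224.15.0.0/16 (H0) depth=16
  + 224.15.26.0/24 (H0) depth=24
  del 224.15.0.0/16 (clear depth 16)
  + 224.15.26.0/24 (H2) depth=24
  + 42.154.64.0/20 (H0) depth=20
  del 224.15.26.0/24 (clear depth 24)
  Q 42.154.64.37: descend 00101010100110100100 ; hops seen [H0] ; pick H0
  + 78.16.0.0/12 (H0) depth=12
  Q 78.16.15.251: descend 010011100001 ; hops seen [H0] ; pick H0
  + 70.158.233.208/28 (H0) depth=28
  + 78.20.81.0/24 (H2) depth=24
  + 70.158.0.0/16 (H1) depth=16
  + 70.158.232.0/23 (H1) depth=23
  del 70.158.232.0/23 (clear depth 23)
  + 224.15.0.0/16 (H1) depth=16
  + 224.0.0.0/3 (H0) depth=3
  + 78.0.0.0/8 (H0) depth=8
  Q 224.15.3.26: descend 1110000000001111000 ; hops seen [H0,H1] ; pick H1
  del 70.158.0.0/16 (clear depth 16)
  Q 78.16.0.1: descend 0100111000010 ; hops seen [H0,H0] ; pick H0
  Q 70.158.233.208: descend 0100011010011110111010011101 ; hops seen [H0] ; pick H0
  + 0.0.0.0/0 (H0) depth=0
  del 0.0.0.0/0 (clear depth 0)
  del 224.15.0.0/16 (clear depth 16)
  Q 78.16.31.31: descend 0100111000010 ; hops seen [H0,H0] ; pick H0
  + 224.15.26.96/28 (H2) depth=28
  + 224.0.0.0/4 (H0) depth=4
  + 224.15.26.102/32 (H2) depth=32
  + 0.0.0.0/0 (H1) depth=0
  + 78.20.81.176/28 (H2) depth=28
  del 224.0.0.0/3 (clear depth 3)
  + 78.20.0.0/16 (H0) depth=16
  Q 78.16.77.224: descend 0100111000010 ; hops seen [H1,H0,H0] ; pick H0

== LOOKUPS ==
["H0","H0","H1","H0","H0","H0","H0"]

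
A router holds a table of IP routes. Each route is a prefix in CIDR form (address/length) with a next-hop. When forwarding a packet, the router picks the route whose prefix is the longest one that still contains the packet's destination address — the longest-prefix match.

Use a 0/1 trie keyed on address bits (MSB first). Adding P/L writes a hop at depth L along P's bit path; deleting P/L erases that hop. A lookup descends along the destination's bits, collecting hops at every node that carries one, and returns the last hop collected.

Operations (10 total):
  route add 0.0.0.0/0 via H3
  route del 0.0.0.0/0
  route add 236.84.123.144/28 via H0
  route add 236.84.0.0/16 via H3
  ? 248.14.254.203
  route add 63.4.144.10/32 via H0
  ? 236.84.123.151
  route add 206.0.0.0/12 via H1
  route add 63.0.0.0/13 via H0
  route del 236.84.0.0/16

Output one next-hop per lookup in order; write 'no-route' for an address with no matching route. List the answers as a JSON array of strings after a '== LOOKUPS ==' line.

Trace:
  add 0.0.0.0/0 -> H3 at depth 0
  del 0.0.0.0/0 (clear depth 0)
  add 236.84.123.144/28 -> H0 at depth 28
  add 236.84.0.0/16 -> H3 at depth 16
  ? 248.14.254.203  path d0:-→d1:-→d2:-→d3:-  best=no-route
  add 63.4.144.10/32 -> H0 at depth 32
  ? 236.84.123.151  path d0:-→d1:-→d2:-→d3:-→d4:-→d5:-→d6:-→d7:-→d8:-→d9:-→d10:-→d11:-→d12:-→d13:-→d14:-→d15:-→d16:H3→d17:-→d18:-→d19:-→d20:-→d21:-→d22:-→d23:-→d24:-→d25:-→d26:-→d27:-→d28:H0  best=H0
  add 206.0.0.0/12 -> H1 at depth 12
  add 63.0.0.0/13 -> H0 at depth 13
  del 236.84.0.0/16 (clear depth 16)

== LOOKUPS ==
["no-route","H0"]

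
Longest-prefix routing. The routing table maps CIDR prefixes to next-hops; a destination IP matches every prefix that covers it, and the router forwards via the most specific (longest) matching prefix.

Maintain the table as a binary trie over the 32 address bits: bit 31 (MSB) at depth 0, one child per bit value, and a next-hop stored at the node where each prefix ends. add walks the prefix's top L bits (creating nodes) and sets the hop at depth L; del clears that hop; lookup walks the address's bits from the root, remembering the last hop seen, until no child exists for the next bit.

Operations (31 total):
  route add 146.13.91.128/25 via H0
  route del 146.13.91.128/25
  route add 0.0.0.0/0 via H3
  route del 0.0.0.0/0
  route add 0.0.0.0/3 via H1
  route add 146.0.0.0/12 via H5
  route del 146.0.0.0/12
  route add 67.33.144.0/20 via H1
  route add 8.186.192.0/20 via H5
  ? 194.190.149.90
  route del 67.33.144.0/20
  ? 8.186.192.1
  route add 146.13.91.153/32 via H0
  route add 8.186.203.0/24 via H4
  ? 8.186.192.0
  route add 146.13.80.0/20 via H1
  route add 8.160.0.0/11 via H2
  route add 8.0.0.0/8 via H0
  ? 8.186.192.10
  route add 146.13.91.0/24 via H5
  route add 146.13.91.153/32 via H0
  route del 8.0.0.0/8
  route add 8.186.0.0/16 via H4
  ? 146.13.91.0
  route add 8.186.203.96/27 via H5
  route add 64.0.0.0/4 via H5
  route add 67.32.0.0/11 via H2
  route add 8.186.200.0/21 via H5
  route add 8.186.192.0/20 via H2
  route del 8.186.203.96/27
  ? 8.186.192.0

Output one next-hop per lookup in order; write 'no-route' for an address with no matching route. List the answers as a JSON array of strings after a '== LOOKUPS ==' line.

Apply in order:
  + 146.13.91.128/25 (H0) depth=25
  del 146.13.91.128/25 (clear depth 25)
  + 0.0.0.0/0 (H3) depth=0
  del 0.0.0.0/0 (clear depth 0)
  + 0.0.0.0/3 (H1) depth=3
  + 146.0.0.0/12 (H5) depth=12
  del 146.0.0.0/12 (clear depth 12)
  + 67.33.144.0/20 (H1) depth=20
  + 8.186.192.0/20 (H5) depth=20
  lookup 194.190.149.90: bits 1 walk d0:-→d1:- -> no-route
  del 67.33.144.0/20 (clear depth 20)
  lookup 8.186.192.1: bits 00001000101110101100 walk d0:-→d1:-→d2:-→d3:H1→d4:-→d5:-→d6:-→d7:-→d8:-→d9:-→d10:-→d11:-→d12:-→d13:-→d14:-→d15:-→d16:-→d17:-→d18:-→d19:-→d20:H5 -> H5
  + 146.13.91.153/32 (H0) depth=32
  + 8.186.203.0/24 (H4) depth=24
  lookup 8.186.192.0: bits 00001000101110101100 walk d0:-→d1:-→d2:-→d3:H1→d4:-→d5:-→d6:-→d7:-→d8:-→d9:-→d10:-→d11:-→d12:-→d13:-→d14:-→d15:-→d16:-→d17:-→d18:-→d19:-→d20:H5 -> H5
  + 146.13.80.0/20 (H1) depth=20
  + 8.160.0.0/11 (H2) depth=11
  + 8.0.0.0/8 (H0) depth=8
  lookup 8.186.192.10: bits 00001000101110101100 walk d0:-→d1:-→d2:-→d3:H1→d4:-→d5:-→d6:-→d7:-→d8:H0→d9:-→d10:-→d11:H2→d12:-→d13:-→d14:-→d15:-→d16:-→d17:-→d18:-→d19:-→d20:H5 -> H5
  + 146.13.91.0/24 (H5) depth=24
  + 146.13.91.153/32 (H0) depth=32
  del 8.0.0.0/8 (clear depth 8)
  + 8.186.0.0/16 (H4) depth=16
  lookup 146.13.91.0: bits 100100100000110101011011 walk d0:-→d1:-→d2:-→d3:-→d4:-→d5:-→d6:-→d7:-→d8:-→d9:-→d10:-→d11:-→d12:-→d13:-→d14:-→d15:-→d16:-→d17:-→d18:-→d19:-→d20:H1→d21:-→d22:-→d23:-→d24:H5 -> H5
  + 8.186.203.96/27 (H5) depth=27
  + 64.0.0.0/4 (H5) depth=4
  + 67.32.0.0/11 (H2) depth=11
  + 8.186.200.0/21 (H5) depth=21
  + 8.186.192.0/20 (H2) depth=20
  del 8.186.203.96/27 (clear depth 27)
  lookup 8.186.192.0: bits 00001000101110101100 walk d0:-→d1:-→d2:-→d3:H1→d4:-→d5:-→d6:-→d7:-→d8:-→d9:-→d10:-→d11:H2→d12:-→d13:-→d14:-→d15:-→d16:H4→d17:-→d18:-→d19:-→d20:H2 -> H2

== LOOKUPS ==
["no-route","H5","H5","H5","H5","H2"]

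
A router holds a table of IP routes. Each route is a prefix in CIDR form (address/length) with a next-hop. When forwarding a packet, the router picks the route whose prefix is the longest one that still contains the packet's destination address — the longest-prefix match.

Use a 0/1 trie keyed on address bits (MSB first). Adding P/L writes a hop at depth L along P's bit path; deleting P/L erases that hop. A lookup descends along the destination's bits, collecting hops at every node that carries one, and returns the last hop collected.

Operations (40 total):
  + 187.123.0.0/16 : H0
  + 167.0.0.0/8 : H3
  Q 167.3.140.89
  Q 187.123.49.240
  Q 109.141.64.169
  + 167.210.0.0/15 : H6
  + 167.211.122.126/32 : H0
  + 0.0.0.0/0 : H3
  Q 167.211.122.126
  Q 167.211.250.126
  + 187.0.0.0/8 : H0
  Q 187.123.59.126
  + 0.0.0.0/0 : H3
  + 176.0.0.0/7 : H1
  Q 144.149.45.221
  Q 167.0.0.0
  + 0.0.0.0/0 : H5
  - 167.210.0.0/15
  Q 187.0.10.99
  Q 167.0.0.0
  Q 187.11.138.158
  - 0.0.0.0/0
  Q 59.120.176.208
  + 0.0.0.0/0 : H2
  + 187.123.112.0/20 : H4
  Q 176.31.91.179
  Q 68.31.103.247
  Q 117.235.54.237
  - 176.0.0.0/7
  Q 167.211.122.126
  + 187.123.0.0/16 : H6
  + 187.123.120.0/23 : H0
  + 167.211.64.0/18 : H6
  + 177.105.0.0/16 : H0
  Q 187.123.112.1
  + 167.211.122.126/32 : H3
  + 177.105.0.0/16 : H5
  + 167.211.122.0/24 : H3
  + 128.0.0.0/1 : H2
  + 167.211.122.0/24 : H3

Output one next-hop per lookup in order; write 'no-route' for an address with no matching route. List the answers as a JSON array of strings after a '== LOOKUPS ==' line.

Process each operation:
  + 187.123.0.0/16 (H0) depth=16
  + 167.0.0.0/8 (H3) depth=8
  ? 167.3.140.89  path d0:-→d1:-→d2:-→d3:-→d4:-→d5:-→d6:-→d7:-→d8:H3  best=H3
  ? 187.123.49.240  path d0:-→d1:-→d2:-→d3:-→d4:-→d5:-→d6:-→d7:-→d8:-→d9:-→d10:-→d11:-→d12:-→d13:-→d14:-→d15:-→d16:H0  best=H0
  ? 109.141.64.169  path d0:-  best=no-route
  + 167.210.0.0/15 (H6) depth=15
  + 167.211.122.126/32 (H0) depth=32
  + 0.0.0.0/0 (H3) depth=0
  ? 167.211.122.126  path d0:H3→d1:-→d2:-→d3:-→d4:-→d5:-→d6:-→d7:-→d8:H3→d9:-→d10:-→d11:-→d12:-→d13:-→d14:-→d15:H6→d16:-→d17:-→d18:-→d19:-→d20:-→d21:-→d22:-→d23:-→d24:-→d25:-→d26:-→d27:-→d28:-→d29:-→d30:-→d31:-→d32:H0  best=H0
  ? 167.211.250.126  path d0:H3→d1:-→d2:-→d3:-→d4:-→d5:-→d6:-→d7:-→d8:H3→d9:-→d10:-→d11:-→d12:-→d13:-→d14:-→d15:H6→d16:-  best=H6
  + 187.0.0.0/8 (H0) depth=8
  ? 187.123.59.126  path d0:H3→d1:-→d2:-→d3:-→d4:-→d5:-→d6:-→d7:-→d8:H0→d9:-→d10:-→d11:-→d12:-→d13:-→d14:-→d15:-→d16:H0  best=H0
  + 0.0.0.0/0 (H3) depth=0
  + 176.0.0.0/7 (H1) depth=7
  ? 144.149.45.221  path d0:H3→d1:-→d2:-  best=H3
  ? 167.0.0.0  path d0:H3→d1:-→d2:-→d3:-→d4:-→d5:-→d6:-→d7:-→d8:H3  best=H3
  + 0.0.0.0/0 (H5) depth=0
  del 167.210.0.0/15 (clear depth 15)
  ? 187.0.10.99  path d0:H5→d1:-→d2:-→d3:-→d4:-→d5:-→d6:-→d7:-→d8:H0→d9:-  best=H0
  ? 167.0.0.0  path d0:H5→d1:-→d2:-→d3:-→d4:-→d5:-→d6:-→d7:-→d8:H3  best=H3
  ? 187.11.138.158  path d0:H5→d1:-→d2:-→d3:-→d4:-→d5:-→d6:-→d7:-→d8:H0→d9:-  best=H0
  del 0.0.0.0/0 (clear depth 0)
  ? 59.120.176.208  path d0:-  best=no-route
  + 0.0.0.0/0 (H2) depth=0
  + 187.123.112.0/20 (H4) depth=20
  ? 176.31.91.179  path d0:H2→d1:-→d2:-→d3:-→d4:-→d5:-→d6:-→d7:H1  best=H1
  ? 68.31.103.247  path d0:H2  best=H2
  ? 117.235.54.237  path d0:H2  best=H2
  del 176.0.0.0/7 (clear depth 7)
  ? 167.211.122.126  path d0:H2→d1:-→d2:-→d3:-→d4:-→d5:-→d6:-→d7:-→d8:H3→d9:-→d10:-→d11:-→d12:-→d13:-→d14:-→d15:-→d16:-→d17:-→d18:-→d19:-→d20:-→d21:-→d22:-→d23:-→d24:-→d25:-→d26:-→d27:-→d28:-→d29:-→d30:-→d31:-→d32:H0  best=H0
  + 187.123.0.0/16 (H6) depth=16
  + 187.123.120.0/23 (H0) depth=23
  + 167.211.64.0/18 (H6) depth=18
  + 177.105.0.0/16 (H0) depth=16
  ? 187.123.112.1  path d0:H2→d1:-→d2:-→d3:-→d4:-→d5:-→d6:-→d7:-→d8:H0→d9:-→d10:-→d11:-→d12:-→d13:-→d14:-→d15:-→d16:H6→d17:-→d18:-→d19:-→d20:H4  best=H4
  + 167.211.122.126/32 (H3) depth=32
  + 177.105.0.0/16 (H5) depth=16
  + 167.211.122.0/24 (H3) depth=24
  + 128.0.0.0/1 (H2) depth=1
  + 167.211.122.0/24 (H3) depth=24

== LOOKUPS ==
["H3","H0","no-route","H0","H6","H0","H3","H3","H0","H3","H0","no-route","H1","H2","H2","H0","H4"]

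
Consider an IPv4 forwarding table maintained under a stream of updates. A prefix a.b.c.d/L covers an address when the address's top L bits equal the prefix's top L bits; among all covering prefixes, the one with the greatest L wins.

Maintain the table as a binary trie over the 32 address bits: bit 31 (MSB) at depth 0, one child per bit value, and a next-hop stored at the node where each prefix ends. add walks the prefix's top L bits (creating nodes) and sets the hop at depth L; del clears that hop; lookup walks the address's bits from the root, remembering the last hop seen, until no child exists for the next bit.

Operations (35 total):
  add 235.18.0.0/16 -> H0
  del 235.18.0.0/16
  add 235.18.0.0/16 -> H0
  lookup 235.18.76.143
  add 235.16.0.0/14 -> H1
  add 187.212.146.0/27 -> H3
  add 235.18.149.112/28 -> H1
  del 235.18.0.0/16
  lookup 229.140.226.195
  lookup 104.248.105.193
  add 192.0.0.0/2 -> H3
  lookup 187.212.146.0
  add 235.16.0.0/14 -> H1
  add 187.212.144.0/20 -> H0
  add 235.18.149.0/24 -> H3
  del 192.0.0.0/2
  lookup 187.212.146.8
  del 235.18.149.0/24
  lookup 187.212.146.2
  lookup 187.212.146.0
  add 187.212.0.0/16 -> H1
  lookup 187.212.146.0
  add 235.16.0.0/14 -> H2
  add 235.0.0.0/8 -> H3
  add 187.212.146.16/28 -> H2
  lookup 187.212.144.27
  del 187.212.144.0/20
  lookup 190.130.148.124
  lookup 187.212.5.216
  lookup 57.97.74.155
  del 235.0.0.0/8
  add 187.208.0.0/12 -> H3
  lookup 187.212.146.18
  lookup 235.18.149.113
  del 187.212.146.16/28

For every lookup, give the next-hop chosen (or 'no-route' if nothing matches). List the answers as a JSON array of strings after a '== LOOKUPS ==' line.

Process each operation:
  add 235.18.0.0/16 -> H0 at depth 16
  del 235.18.0.0/16 (clear depth 16)
  add 235.18.0.0/16 -> H0 at depth 16
  Q 235.18.76.143: descend 1110101100010010 ; hops seen [H0] ; pick H0
  add 235.16.0.0/14 -> H1 at depth 14
  add 187.212.146.0/27 -> H3 at depth 27
  add 235.18.149.112/28 -> H1 at depth 28
  del 235.18.0.0/16 (clear depth 16)
  Q 229.140.226.195: descend 1110 ; hops seen [∅] ; pick no-route
  Q 104.248.105.193: descend ε ; hops seen [∅] ; pick no-route
  add 192.0.0.0/2 -> H3 at depth 2
  Q 187.212.146.0: descend 101110111101010010010010000 ; hops seen [H3] ; pick H3
  add 235.16.0.0/14 -> H1 at depth 14
  add 187.212.144.0/20 -> H0 at depth 20
  add 235.18.149.0/24 -> H3 at depth 24
  del 192.0.0.0/2 (clear depth 2)
  Q 187.212.146.8: descend 101110111101010010010010000 ; hops seen [H0,H3] ; pick H3
  del 235.18.149.0/24 (clear depth 24)
  Q 187.212.146.2: descend 101110111101010010010010000 ; hops seen [H0,H3] ; pick H3
  Q 187.212.146.0: descend 101110111101010010010010000 ; hops seen [H0,H3] ; pick H3
  add 187.212.0.0/16 -> H1 at depth 16
  Q 187.212.146.0: descend 101110111101010010010010000 ; hops seen [H1,H0,H3] ; pick H3
  add 235.16.0.0/14 -> H2 at depth 14
  add 235.0.0.0/8 -> H3 at depth 8
  add 187.212.146.16/28 -> H2 at depth 28
  Q 187.212.144.27: descend 1011101111010100100100 ; hops seen [H1,H0] ; pick H0
  del 187.212.144.0/20 (clear depth 20)
  Q 190.130.148.124: descend 10111 ; hops seen [∅] ; pick no-route
  Q 187.212.5.216: descend 1011101111010100 ; hops seen [H1] ; pick H1
  Q 57.97.74.155: descend ε ; hops seen [∅] ; pick no-route
  del 235.0.0.0/8 (clear depth 8)
  add 187.208.0.0/12 -> H3 at depth 12
  Q 187.212.146.18: descend 1011101111010100100100100001 ; hops seen [H3,H1,H3,H2] ; pick H2
  Q 235.18.149.113: descend 1110101100010010100101010111 ; hops seen [H2,H1] ; pick H1
  del 187.212.146.16/28 (clear depth 28)

== LOOKUPS ==
["H0","no-route","no-route","H3","H3","H3","H3","H3","H0","no-route","H1","no-route","H2","H1"]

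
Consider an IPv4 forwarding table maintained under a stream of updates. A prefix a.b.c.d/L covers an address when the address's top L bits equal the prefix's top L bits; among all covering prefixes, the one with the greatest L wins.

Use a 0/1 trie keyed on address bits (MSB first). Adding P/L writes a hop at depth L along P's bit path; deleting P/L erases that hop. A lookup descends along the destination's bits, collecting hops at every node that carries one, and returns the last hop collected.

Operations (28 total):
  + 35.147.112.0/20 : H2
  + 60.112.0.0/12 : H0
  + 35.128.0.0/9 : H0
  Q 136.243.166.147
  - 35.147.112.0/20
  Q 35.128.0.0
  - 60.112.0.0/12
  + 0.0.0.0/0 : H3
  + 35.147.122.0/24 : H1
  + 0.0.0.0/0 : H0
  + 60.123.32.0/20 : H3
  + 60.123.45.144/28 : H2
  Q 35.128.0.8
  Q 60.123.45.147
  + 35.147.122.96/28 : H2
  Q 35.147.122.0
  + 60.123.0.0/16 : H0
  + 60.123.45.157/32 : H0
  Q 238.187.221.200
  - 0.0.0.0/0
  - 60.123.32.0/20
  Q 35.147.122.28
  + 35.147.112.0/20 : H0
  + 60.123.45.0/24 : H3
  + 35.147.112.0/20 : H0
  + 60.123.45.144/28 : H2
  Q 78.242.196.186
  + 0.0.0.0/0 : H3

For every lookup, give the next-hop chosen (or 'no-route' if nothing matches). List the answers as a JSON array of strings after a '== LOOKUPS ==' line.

Process each operation:
  add 35.147.112.0/20 -> H2 at depth 20
  add 60.112.0.0/12 -> H0 at depth 12
  add 35.128.0.0/9 -> H0 at depth 9
  lookup 136.243.166.147: bits ε walk d0:- -> no-route
  - 35.147.112.0/20 clear@20
  lookup 35.128.0.0: bits 00100011100 walk d0:-→d1:-→d2:-→d3:-→d4:-→d5:-→d6:-→d7:-→d8:-→d9:H0→d10:-→d11:- -> H0
  - 60.112.0.0/12 clear@12
  add 0.0.0.0/0 -> H3 at depth 0
  add 35.147.122.0/24 -> H1 at depth 24
  add 0.0.0.0/0 -> H0 at depth 0
  add 60.123.32.0/20 -> H3 at depth 20
  add 60.123.45.144/28 -> H2 at depth 28
  lookup 35.128.0.8: bits 00100011100 walk d0:H0→d1:-→d2:-→d3:-→d4:-→d5:-→d6:-→d7:-→d8:-→d9:H0→d10:-→d11:- -> H0
  lookup 60.123.45.147: bits 0011110001111011001011011001 walk d0:H0→d1:-→d2:-→d3:-→d4:-→d5:-→d6:-→d7:-→d8:-→d9:-→d10:-→d11:-→d12:-→d13:-→d14:-→d15:-→d16:-→d17:-→d18:-→d19:-→d20:H3→d21:-→d22:-→d23:-→d24:-→d25:-→d26:-→d27:-→d28:H2 -> H2
  add 35.147.122.96/28 -> H2 at depth 28
  lookup 35.147.122.0: bits 0010001110010011011110100 walk d0:H0→d1:-→d2:-→d3:-→d4:-→d5:-→d6:-→d7:-→d8:-→d9:H0→d10:-→d11:-→d12:-→d13:-→d14:-→d15:-→d16:-→d17:-→d18:-→d19:-→d20:-→d21:-→d22:-→d23:-→d24:H1→d25:- -> H1
  add 60.123.0.0/16 -> H0 at depth 16
  add 60.123.45.157/32 -> H0 at depth 32
  lookup 238.187.221.200: bits ε walk d0:H0 -> H0
  - 0.0.0.0/0 clear@0
  - 60.123.32.0/20 clear@20
  lookup 35.147.122.28: bits 0010001110010011011110100 walk d0:-→d1:-→d2:-→d3:-→d4:-→d5:-→d6:-→d7:-→d8:-→d9:H0→d10:-→d11:-→d12:-→d13:-→d14:-→d15:-→d16:-→d17:-→d18:-→d19:-→d20:-→d21:-→d22:-→d23:-→d24:H1→d25:- -> H1
  add 35.147.112.0/20 -> H0 at depth 20
  add 60.123.45.0/24 -> H3 at depth 24
  add 35.147.112.0/20 -> H0 at depth 20
  add 60.123.45.144/28 -> H2 at depth 28
  lookup 78.242.196.186: bits 0 walk d0:-→d1:- -> no-route
  add 0.0.0.0/0 -> H3 at depth 0

== LOOKUPS ==
["no-route","H0","H0","H2","H1","H0","H1","no-route"]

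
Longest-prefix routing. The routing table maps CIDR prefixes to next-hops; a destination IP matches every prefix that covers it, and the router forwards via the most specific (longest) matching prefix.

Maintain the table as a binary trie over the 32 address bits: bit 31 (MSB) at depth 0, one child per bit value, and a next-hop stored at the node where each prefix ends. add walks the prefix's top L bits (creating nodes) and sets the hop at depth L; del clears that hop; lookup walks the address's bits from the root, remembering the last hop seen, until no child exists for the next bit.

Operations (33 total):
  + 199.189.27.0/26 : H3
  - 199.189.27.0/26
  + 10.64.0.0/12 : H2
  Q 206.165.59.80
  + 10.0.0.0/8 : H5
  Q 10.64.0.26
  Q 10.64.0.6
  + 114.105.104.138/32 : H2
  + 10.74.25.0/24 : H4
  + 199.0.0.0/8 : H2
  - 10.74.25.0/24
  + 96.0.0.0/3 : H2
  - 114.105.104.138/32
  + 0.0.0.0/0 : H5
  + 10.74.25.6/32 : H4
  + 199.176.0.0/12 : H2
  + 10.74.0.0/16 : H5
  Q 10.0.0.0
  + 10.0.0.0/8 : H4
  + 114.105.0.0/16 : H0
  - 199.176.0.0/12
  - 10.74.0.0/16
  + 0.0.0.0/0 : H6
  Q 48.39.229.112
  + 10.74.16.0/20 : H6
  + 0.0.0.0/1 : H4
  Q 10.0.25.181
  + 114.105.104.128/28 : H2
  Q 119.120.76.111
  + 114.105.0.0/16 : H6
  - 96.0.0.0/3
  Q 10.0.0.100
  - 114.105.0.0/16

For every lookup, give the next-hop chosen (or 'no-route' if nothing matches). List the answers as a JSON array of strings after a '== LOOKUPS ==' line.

Process each operation:
  + 199.189.27.0/26 (H3) depth=26
  del 199.189.27.0/26 (clear depth 26)
  + 10.64.0.0/12 (H2) depth=12
  ? 206.165.59.80  path d0:-→d1:-→d2:-→d3:-→d4:-  best=no-route
  + 10.0.0.0/8 (H5) depth=8
  ? 10.64.0.26  path d0:-→d1:-→d2:-→d3:-→d4:-→d5:-→d6:-→d7:-→d8:H5→d9:-→d10:-→d11:-→d12:H2  best=H2
  ? 10.64.0.6  path d0:-→d1:-→d2:-→d3:-→d4:-→d5:-→d6:-→d7:-→d8:H5→d9:-→d10:-→d11:-→d12:H2  best=H2
  + 114.105.104.138/32 (H2) depth=32
  + 10.74.25.0/24 (H4) depth=24
  + 199.0.0.0/8 (H2) depth=8
  del 10.74.25.0/24 (clear depth 24)
  + 96.0.0.0/3 (H2) depth=3
  del 114.105.104.138/32 (clear depth 32)
  + 0.0.0.0/0 (H5) depth=0
  + 10.74.25.6/32 (H4) depth=32
  + 199.176.0.0/12 (H2) depth=12
  + 10.74.0.0/16 (H5) depth=16
  ? 10.0.0.0  path d0:H5→d1:-→d2:-→d3:-→d4:-→d5:-→d6:-→d7:-→d8:H5→d9:-  best=H5
  + 10.0.0.0/8 (H4) depth=8
  + 114.105.0.0/16 (H0) depth=16
  del 199.176.0.0/12 (clear depth 12)
  del 10.74.0.0/16 (clear depth 16)
  + 0.0.0.0/0 (H6) depth=0
  ? 48.39.229.112  path d0:H6→d1:-→d2:-  best=H6
  + 10.74.16.0/20 (H6) depth=20
  + 0.0.0.0/1 (H4) depth=1
  ? 10.0.25.181  path d0:H6→d1:H4→d2:-→d3:-→d4:-→d5:-→d6:-→d7:-→d8:H4→d9:-  best=H4
  + 114.105.104.128/28 (H2) depth=28
  ? 119.120.76.111  path d0:H6→d1:H4→d2:-→d3:H2→d4:-→d5:-  best=H2
  + 114.105.0.0/16 (H6) depth=16
  del 96.0.0.0/3 (clear depth 3)
  ? 10.0.0.100  path d0:H6→d1:H4→d2:-→d3:-→d4:-→d5:-→d6:-→d7:-→d8:H4→d9:-  best=H4
  del 114.105.0.0/16 (clear depth 16)

== LOOKUPS ==
["no-route","H2","H2","H5","H6","H4","H2","H4"]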